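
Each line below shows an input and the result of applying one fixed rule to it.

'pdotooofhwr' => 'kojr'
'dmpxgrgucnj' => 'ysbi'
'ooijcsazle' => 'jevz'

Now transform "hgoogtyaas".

cjtn

Each output is the input with this applied: keep one character in every 3, starting at position 1 (positions 1st, 4th, 7th, ...), then shift every letter 5 places backward in the alphabet (wrapping around).
Working it through for "hgoogtyaas": intermediate "hoys", final "cjtn".
(Check on "dmpxgrgucnj": → "dxgn" → "ysbi" ✓)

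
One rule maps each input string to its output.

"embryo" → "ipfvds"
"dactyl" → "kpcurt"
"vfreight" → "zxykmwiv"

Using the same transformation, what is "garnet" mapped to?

The pattern: shift every letter 9 places backward in the alphabet (wrapping around), then swap the front and back halves of the string.
So "garnet" becomes "evkxri".
(Check on "embryo": → "vdsipf" → "ipfvds" ✓)

evkxri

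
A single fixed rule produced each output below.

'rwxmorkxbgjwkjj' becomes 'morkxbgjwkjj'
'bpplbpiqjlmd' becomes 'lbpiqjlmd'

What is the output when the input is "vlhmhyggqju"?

The pattern: delete the first 3 characters.
For "vlhmhyggqju" the result is "mhyggqju".

mhyggqju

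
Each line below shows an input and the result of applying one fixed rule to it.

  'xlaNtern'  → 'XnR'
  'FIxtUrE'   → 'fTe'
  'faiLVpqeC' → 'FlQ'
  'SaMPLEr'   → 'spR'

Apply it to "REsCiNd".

rcD

Rule — keep one character in every 3, starting at position 1 (positions 1st, 4th, 7th, ...), then flip the case of every letter.
On "REsCiNd": the first step gives "RCd", and the second then gives "rcD".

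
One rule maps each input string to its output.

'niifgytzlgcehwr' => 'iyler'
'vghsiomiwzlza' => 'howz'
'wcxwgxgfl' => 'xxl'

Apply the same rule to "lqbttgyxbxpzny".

The rule is to keep one character in every 3, starting at position 3 (positions 3rd, 6th, 9th, ...).
So "lqbttgyxbxpzny" becomes "bgbz".

bgbz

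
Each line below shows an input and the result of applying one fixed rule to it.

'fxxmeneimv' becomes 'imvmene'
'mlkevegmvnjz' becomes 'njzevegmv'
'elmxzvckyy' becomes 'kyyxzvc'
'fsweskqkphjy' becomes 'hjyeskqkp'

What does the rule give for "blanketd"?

In each case the input is transformed by: delete the first 3 characters, then move the last 3 characters to the front (rotate right by 3).
On "blanketd": the first step gives "nketd", and the second then gives "etdnk".

etdnk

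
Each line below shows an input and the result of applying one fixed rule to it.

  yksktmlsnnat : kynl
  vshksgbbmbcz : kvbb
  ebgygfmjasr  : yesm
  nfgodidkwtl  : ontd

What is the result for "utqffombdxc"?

fuxm

Looking at the pairs, the operation is to keep one character in every 3, starting at position 1 (positions 1st, 4th, 7th, ...), then swap each adjacent pair of characters (1↔2, 3↔4, ...).
Applying both steps to "utqffombdxc": "ufmx", then "fuxm".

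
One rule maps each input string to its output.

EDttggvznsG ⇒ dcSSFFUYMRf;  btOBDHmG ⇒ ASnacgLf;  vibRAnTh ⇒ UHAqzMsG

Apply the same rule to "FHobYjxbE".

egNAxIWAd

The transformation: flip the case of every letter, then shift every letter 1 place backward in the alphabet (wrapping around).
For "FHobYjxbE", step one produces "fhOByJXBe"; step two turns that into "egNAxIWAd".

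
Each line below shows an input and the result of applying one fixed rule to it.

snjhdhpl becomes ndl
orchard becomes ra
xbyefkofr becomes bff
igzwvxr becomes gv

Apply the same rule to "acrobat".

In each case the input is transformed by: keep one character in every 3, starting at position 2 (positions 2nd, 5th, 8th, ...).
Applying that to "acrobat" gives "cb".

cb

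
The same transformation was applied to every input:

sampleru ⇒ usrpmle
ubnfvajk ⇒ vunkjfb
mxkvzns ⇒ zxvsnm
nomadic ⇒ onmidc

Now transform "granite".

trnige

The pattern: sort the characters into reverse alphabetical order, then delete the last character.
On "granite": the first step gives "trnigea", and the second then gives "trnige".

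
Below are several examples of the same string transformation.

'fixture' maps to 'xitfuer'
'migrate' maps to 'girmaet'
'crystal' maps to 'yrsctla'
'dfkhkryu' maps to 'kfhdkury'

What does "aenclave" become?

The transformation: move the first 2 characters to the end (rotate left by 2), then take characters alternately from the front and the back (1st, last, 2nd, 2nd-last, ...).
"aenclave" → "nclaveae" → "necaleav".

necaleav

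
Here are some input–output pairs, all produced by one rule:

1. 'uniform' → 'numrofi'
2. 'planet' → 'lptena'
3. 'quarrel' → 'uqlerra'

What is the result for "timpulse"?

iteslupm

The rule is to reverse the string, then move the last 2 characters to the front (rotate right by 2).
For "timpulse", step one produces "eslupmit"; step two turns that into "iteslupm".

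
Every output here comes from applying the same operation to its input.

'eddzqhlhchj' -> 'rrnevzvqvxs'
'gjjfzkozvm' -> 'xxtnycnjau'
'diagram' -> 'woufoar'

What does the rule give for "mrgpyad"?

The pattern: shift every letter 12 places backward in the alphabet (wrapping around), then move the first character to the end.
On "mrgpyad": the first step gives "afudmor", and the second then gives "fudmora".
(Check on "gjjfzkozvm": → "uxxtnycnja" → "xxtnycnjau" ✓)

fudmora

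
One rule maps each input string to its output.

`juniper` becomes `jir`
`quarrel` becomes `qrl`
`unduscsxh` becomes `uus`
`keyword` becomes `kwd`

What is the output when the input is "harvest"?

The rule is to keep one character in every 3, starting at position 1 (positions 1st, 4th, 7th, ...).
On "harvest" that produces "hvt".

hvt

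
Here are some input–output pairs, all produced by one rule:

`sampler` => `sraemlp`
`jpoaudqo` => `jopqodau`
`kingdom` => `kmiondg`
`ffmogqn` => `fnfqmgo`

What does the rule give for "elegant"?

Looking at the pairs, the operation is to take characters alternately from the front and the back (1st, last, 2nd, 2nd-last, ...).
On "elegant" that produces "etlneag".

etlneag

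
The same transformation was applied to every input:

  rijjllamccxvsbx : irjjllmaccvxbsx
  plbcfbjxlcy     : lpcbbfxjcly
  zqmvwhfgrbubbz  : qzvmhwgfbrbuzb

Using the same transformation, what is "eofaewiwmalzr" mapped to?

The rule is to swap each adjacent pair of characters (1↔2, 3↔4, ...).
Doing the same to "eofaewiwmalzr": "oeafwewiamzlr".

oeafwewiamzlr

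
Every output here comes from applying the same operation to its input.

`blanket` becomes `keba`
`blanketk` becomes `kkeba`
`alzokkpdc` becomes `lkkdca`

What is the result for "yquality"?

The pattern: sort the characters into reverse alphabetical order, then delete the first 3 characters.
Starting from "yquality": after the first operation, "yyutqlia"; after the second, "tqlia".

tqlia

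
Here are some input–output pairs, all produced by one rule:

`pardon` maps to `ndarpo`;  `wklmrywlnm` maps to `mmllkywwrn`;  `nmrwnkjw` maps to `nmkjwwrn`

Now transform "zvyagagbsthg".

gggbaazyvtsh

Rule — sort the characters into reverse alphabetical order, then swap the front and back halves of the string.
Starting from "zvyagagbsthg": after the first operation, "zyvtshgggbaa"; after the second, "gggbaazyvtsh".
(Check on "wklmrywlnm": → "ywwrnmmllk" → "mmllkywwrn" ✓)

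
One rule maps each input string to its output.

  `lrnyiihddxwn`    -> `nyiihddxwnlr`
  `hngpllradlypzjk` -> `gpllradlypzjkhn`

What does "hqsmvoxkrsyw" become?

smvoxkrsywhq

Rule — move the first 2 characters to the end (rotate left by 2).
On "hqsmvoxkrsyw" that produces "smvoxkrsywhq".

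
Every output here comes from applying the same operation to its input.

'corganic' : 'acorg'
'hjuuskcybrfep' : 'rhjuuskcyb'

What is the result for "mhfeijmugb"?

mmhfeij

In each case the input is transformed by: delete the last 3 characters, then move the last character to the front.
For "mhfeijmugb", step one produces "mhfeijm"; step two turns that into "mmhfeij".
(Check on "corganic": → "corga" → "acorg" ✓)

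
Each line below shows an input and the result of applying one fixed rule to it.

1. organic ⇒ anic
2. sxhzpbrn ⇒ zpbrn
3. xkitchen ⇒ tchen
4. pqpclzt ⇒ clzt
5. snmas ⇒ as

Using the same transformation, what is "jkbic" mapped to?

ic

Rule — delete the first 3 characters.
So "jkbic" becomes "ic".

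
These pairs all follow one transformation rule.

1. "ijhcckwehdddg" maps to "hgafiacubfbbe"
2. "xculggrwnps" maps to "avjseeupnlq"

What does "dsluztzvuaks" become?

Rule — shift every letter 2 places backward in the alphabet (wrapping around), then swap each adjacent pair of characters (1↔2, 3↔4, ...).
On "dsluztzvuaks" that produces "qbsjrxtxysqi".

qbsjrxtxysqi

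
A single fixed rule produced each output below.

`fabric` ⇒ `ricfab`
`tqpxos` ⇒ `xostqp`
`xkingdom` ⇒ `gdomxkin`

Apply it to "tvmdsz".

Looking at the pairs, the operation is to swap the front and back halves of the string.
Doing the same to "tvmdsz": "dsztvm".

dsztvm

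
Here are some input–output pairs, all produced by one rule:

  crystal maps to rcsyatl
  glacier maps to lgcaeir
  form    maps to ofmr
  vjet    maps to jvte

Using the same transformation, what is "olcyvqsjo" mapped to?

The rule is to swap each adjacent pair of characters (1↔2, 3↔4, ...).
For "olcyvqsjo" the result is "loycqvjso".

loycqvjso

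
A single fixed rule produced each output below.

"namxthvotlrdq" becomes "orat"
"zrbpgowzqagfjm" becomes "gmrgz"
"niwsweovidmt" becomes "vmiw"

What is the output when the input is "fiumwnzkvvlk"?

kliw

Looking at the pairs, the operation is to keep one character in every 3, starting at position 2 (positions 2nd, 5th, 8th, ...), then move the last 2 characters to the front (rotate right by 2).
Starting from "fiumwnzkvvlk": after the first operation, "iwkl"; after the second, "kliw".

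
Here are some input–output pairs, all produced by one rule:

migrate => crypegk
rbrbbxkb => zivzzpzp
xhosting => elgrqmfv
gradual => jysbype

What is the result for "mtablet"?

rcjzyrk

In each case the input is transformed by: shift every letter 2 places backward in the alphabet (wrapping around), then reverse the string.
Applying both steps to "mtablet": "kryzjcr", then "rcjzyrk".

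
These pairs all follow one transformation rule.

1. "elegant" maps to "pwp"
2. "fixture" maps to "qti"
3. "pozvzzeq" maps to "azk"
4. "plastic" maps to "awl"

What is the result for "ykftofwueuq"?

jvq

The pattern: shift every letter 11 places forward in the alphabet (wrapping around), then keep only the first 3 characters.
On "ykftofwueuq": the first step gives "jvqezqhfpfb", and the second then gives "jvq".
(Check on "plastic": → "awldetn" → "awl" ✓)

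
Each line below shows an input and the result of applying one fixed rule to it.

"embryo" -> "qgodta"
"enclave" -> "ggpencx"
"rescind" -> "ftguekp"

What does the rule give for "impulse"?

In each case the input is transformed by: shift every letter 2 places forward in the alphabet (wrapping around), then move the last character to the front.
"impulse" → "korwnug" → "gkorwnu".
(Check on "enclave": → "gpencxg" → "ggpencx" ✓)

gkorwnu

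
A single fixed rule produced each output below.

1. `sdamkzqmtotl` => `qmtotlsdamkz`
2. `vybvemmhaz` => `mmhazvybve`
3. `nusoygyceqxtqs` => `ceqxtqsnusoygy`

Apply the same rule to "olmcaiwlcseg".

Looking at the pairs, the operation is to swap the front and back halves of the string.
On "olmcaiwlcseg" that produces "wlcsegolmcai".

wlcsegolmcai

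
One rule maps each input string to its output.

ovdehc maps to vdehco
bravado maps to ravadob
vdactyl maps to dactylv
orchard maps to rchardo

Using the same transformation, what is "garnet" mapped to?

arnetg

Each output is the input with this applied: move the first character to the end.
So "garnet" becomes "arnetg".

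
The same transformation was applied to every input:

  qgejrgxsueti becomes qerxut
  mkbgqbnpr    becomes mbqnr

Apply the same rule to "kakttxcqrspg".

Each output is the input with this applied: keep every other character starting from the first (positions 1st, 3rd, 5th, ...).
On "kakttxcqrspg" that produces "kktcrp".

kktcrp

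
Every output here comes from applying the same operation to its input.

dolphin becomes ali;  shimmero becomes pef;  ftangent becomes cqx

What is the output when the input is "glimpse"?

dif

Looking at the pairs, the operation is to shift every letter 3 places backward in the alphabet (wrapping around), then keep only the first 3 characters.
Applying both steps to "glimpse": "difjmpb", then "dif".
(Check on "dolphin": → "alimefk" → "ali" ✓)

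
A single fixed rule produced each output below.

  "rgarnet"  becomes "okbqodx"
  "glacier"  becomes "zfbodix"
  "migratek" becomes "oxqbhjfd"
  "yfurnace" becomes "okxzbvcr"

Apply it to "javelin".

bifkgxs

Each output is the input with this applied: move the first 3 characters to the end (rotate left by 3), then shift every letter 3 places backward in the alphabet (wrapping around).
So "javelin" becomes "bifkgxs".
(Check on "yfurnace": → "rnaceyfu" → "okxzbvcr" ✓)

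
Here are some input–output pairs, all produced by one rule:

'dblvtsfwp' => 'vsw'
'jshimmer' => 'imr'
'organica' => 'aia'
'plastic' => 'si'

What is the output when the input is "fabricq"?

The transformation: delete the first 2 characters, then keep every other character starting from the second (positions 2nd, 4th, 6th, ...).
Working it through for "fabricq": intermediate "bricq", final "rc".

rc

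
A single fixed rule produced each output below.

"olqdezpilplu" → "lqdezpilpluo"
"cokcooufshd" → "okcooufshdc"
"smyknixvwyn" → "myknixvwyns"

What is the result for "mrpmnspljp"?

rpmnspljpm

Each output is the input with this applied: move the first character to the end.
So "mrpmnspljp" becomes "rpmnspljpm".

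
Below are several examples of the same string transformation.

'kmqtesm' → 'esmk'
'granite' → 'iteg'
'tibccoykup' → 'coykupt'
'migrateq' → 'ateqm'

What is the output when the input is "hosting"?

The rule is to move the first character to the end, then delete the first 3 characters.
"hosting" → "ostingh" → "ingh".

ingh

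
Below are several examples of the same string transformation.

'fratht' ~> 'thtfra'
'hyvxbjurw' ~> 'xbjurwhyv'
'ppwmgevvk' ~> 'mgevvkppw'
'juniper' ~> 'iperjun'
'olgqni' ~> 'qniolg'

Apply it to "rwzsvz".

The pattern: move the first 3 characters to the end (rotate left by 3).
"rwzsvz" → "svzrwz".

svzrwz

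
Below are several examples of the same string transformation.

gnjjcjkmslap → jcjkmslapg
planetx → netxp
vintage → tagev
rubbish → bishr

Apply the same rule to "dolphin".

The transformation: move the first 3 characters to the end (rotate left by 3), then delete the last 2 characters.
Working it through for "dolphin": intermediate "phindol", final "phind".

phind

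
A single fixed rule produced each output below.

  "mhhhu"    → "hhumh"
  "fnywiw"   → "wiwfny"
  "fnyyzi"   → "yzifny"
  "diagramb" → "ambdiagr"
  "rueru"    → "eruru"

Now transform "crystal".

talcrys

Each output is the input with this applied: move the last 3 characters to the front (rotate right by 3).
So "crystal" becomes "talcrys".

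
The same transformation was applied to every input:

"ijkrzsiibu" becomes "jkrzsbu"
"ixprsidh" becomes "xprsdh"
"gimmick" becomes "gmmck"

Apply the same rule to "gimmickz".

Each output is the input with this applied: remove every "i".
So "gimmickz" becomes "gmmckz".

gmmckz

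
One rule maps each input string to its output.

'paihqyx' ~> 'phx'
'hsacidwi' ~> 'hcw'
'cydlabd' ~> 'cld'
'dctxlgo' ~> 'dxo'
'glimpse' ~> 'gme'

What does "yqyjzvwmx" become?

yjw

Looking at the pairs, the operation is to keep one character in every 3, starting at position 1 (positions 1st, 4th, 7th, ...).
Doing the same to "yqyjzvwmx": "yjw".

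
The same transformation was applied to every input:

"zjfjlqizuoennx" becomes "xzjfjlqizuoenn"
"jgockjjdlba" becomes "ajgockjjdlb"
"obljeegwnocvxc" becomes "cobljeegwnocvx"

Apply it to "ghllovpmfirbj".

Each output is the input with this applied: move the last character to the front.
Applying that to "ghllovpmfirbj" gives "jghllovpmfirb".

jghllovpmfirb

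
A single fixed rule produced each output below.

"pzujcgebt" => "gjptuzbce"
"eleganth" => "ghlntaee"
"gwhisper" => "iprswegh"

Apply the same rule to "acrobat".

The pattern: sort the characters into alphabetical order, then move the first 3 characters to the end (rotate left by 3).
On "acrobat": the first step gives "aabcort", and the second then gives "cortaab".

cortaab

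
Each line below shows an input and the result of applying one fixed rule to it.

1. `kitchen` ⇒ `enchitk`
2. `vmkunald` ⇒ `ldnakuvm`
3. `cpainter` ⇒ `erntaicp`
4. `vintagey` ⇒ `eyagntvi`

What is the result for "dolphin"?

The transformation: reverse the string, then swap each adjacent pair of characters (1↔2, 3↔4, ...).
For "dolphin", step one produces "nihplod"; step two turns that into "inphold".

inphold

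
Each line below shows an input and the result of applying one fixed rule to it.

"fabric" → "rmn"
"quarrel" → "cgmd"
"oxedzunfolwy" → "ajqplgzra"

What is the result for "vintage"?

huzf

Looking at the pairs, the operation is to shift every letter 12 places forward in the alphabet (wrapping around), then delete the last 3 characters.
Doing the same to "vintage": "huzf".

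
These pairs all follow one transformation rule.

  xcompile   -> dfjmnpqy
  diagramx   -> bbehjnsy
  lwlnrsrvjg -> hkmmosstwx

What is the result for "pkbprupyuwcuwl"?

cdlmqqqsvvvxxz

What's happening: sort the characters into alphabetical order, then shift every letter 1 place forward in the alphabet (wrapping around).
"pkbprupyuwcuwl" → "bcklpppruuuwwy" → "cdlmqqqsvvvxxz".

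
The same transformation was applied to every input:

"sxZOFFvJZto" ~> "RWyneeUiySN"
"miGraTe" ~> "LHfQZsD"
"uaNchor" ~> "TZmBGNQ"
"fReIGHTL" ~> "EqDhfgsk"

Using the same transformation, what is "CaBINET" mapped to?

Looking at the pairs, the operation is to flip the case of every letter, then shift every letter 1 place backward in the alphabet (wrapping around).
For "CaBINET", step one produces "cAbinet"; step two turns that into "bZahmds".

bZahmds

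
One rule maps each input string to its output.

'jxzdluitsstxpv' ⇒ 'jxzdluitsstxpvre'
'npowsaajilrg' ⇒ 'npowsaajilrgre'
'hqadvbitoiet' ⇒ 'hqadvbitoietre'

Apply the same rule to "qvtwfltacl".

qvtwfltaclre

The transformation: append "re".
For "qvtwfltacl" the result is "qvtwfltaclre".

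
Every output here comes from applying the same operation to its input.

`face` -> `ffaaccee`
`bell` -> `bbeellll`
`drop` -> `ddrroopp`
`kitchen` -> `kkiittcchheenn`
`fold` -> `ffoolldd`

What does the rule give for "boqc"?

The pattern: double every character.
Doing the same to "boqc": "bbooqqcc".

bbooqqcc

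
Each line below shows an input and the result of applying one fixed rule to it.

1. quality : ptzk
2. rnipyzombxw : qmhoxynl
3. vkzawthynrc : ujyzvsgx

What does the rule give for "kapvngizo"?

jzoumf

The rule is to shift every letter 1 place backward in the alphabet (wrapping around), then delete the last 3 characters.
On "kapvngizo" that produces "jzoumf".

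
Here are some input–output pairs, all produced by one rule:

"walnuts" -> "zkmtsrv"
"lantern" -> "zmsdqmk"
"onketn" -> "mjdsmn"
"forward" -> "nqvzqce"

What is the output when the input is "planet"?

kzmdso

In each case the input is transformed by: shift every letter 1 place backward in the alphabet (wrapping around), then move the first character to the end.
"planet" → "okzmds" → "kzmdso".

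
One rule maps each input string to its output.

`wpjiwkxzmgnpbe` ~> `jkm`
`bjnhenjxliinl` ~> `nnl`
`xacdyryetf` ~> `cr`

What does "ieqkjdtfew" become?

qd

In each case the input is transformed by: delete the last 3 characters, then keep one character in every 3, starting at position 3 (positions 3rd, 6th, 9th, ...).
Applying that to "ieqkjdtfew" gives "qd".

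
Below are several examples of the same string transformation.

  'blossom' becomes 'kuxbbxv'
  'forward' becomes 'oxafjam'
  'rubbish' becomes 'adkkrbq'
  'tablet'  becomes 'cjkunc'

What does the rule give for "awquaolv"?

jfzdjxue

Rule — shift every letter 9 places forward in the alphabet (wrapping around).
Applying that to "awquaolv" gives "jfzdjxue".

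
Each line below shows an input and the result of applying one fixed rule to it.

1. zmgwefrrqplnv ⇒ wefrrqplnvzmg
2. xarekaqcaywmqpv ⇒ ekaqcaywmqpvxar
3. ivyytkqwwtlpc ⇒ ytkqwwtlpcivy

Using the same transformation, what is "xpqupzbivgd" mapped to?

upzbivgdxpq

What's happening: move the first 3 characters to the end (rotate left by 3).
For "xpqupzbivgd" the result is "upzbivgdxpq".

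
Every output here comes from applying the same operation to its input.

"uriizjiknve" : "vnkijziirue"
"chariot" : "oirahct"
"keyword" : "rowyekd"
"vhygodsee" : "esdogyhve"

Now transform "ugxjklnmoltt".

tlomnlkjxgut

The pattern: move the last character to the front, then reverse the string.
Applying both steps to "ugxjklnmoltt": "tugxjklnmolt", then "tlomnlkjxgut".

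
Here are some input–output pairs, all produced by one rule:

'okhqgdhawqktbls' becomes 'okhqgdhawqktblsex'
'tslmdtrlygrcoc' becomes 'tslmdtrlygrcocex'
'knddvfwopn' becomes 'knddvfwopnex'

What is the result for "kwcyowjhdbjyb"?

Rule — append "ex".
On "kwcyowjhdbjyb" that produces "kwcyowjhdbjybex".

kwcyowjhdbjybex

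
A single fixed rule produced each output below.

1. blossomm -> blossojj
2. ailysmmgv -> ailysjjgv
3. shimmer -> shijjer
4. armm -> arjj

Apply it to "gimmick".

The pattern: replace every "m" with "j".
For "gimmick" the result is "gijjick".

gijjick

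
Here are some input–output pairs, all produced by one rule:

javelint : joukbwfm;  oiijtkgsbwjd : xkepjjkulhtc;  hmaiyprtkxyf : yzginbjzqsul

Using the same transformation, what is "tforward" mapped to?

bseugpsx

Rule — shift every letter 1 place forward in the alphabet (wrapping around), then move the last 3 characters to the front (rotate right by 3).
For "tforward", step one produces "ugpsxbse"; step two turns that into "bseugpsx".
(Check on "javelint": → "kbwfmjou" → "joukbwfm" ✓)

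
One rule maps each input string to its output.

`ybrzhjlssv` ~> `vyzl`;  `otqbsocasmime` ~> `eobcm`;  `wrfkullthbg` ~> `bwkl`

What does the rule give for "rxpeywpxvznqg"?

grepz

In each case the input is transformed by: keep one character in every 3, starting at position 1 (positions 1st, 4th, 7th, ...), then move the last character to the front.
Applying both steps to "rxpeywpxvznqg": "repzg", then "grepz".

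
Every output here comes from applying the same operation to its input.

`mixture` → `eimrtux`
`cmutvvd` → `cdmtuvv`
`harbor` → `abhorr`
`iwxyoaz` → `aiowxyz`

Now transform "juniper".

Rule — sort the characters into alphabetical order.
Doing the same to "juniper": "eijnpru".

eijnpru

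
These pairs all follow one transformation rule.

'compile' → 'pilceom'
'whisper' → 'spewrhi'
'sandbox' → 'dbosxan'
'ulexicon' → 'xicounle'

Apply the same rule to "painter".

nteprai

Each output is the input with this applied: swap the first and last characters, then move the first 3 characters to the end (rotate left by 3).
Starting from "painter": after the first operation, "raintep"; after the second, "nteprai".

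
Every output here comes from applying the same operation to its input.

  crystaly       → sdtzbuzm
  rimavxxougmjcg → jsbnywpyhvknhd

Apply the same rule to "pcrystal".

dqzsutmb

What's happening: shift every letter 1 place forward in the alphabet (wrapping around), then swap each adjacent pair of characters (1↔2, 3↔4, ...).
"pcrystal" → "qdsztubm" → "dqzsutmb".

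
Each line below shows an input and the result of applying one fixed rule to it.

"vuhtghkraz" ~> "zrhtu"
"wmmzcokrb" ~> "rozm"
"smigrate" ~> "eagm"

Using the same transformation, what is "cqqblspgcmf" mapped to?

Rule — keep every other character starting from the second (positions 2nd, 4th, 6th, ...), then reverse the string.
Starting from "cqqblspgcmf": after the first operation, "qbsgm"; after the second, "mgsbq".

mgsbq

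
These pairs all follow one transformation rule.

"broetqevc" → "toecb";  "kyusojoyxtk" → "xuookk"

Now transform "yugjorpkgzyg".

Each output is the input with this applied: keep every other character starting from the first (positions 1st, 3rd, 5th, ...), then sort the characters into reverse alphabetical order.
Working it through for "yugjorpkgzyg": intermediate "ygopgy", final "yypogg".
(Check on "kyusojoyxtk": → "kuooxk" → "xuookk" ✓)

yypogg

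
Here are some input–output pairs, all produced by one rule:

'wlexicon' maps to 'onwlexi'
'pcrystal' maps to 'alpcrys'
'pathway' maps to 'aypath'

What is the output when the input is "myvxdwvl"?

The rule is to move the last 2 characters to the front (rotate right by 2), then delete the last character.
"myvxdwvl" → "vlmyvxdw" → "vlmyvxd".

vlmyvxd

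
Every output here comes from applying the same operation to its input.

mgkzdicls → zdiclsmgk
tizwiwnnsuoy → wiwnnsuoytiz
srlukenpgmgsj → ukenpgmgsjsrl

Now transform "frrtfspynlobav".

Each output is the input with this applied: move the first 3 characters to the end (rotate left by 3).
For "frrtfspynlobav" the result is "tfspynlobavfrr".

tfspynlobavfrr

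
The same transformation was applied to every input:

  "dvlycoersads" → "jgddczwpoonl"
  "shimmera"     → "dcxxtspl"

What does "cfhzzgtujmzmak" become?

kkkfexxvusrqnl

The transformation: sort the characters into reverse alphabetical order, then shift every letter 11 places forward in the alphabet (wrapping around).
For "cfhzzgtujmzmak", step one produces "zzzutmmkjhgfca"; step two turns that into "kkkfexxvusrqnl".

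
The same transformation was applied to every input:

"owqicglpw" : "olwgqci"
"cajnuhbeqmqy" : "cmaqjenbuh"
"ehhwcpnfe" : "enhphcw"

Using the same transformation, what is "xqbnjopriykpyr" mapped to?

xpqkbynijrop

What's happening: delete the last 2 characters, then take characters alternately from the front and the back (1st, last, 2nd, 2nd-last, ...).
Applying both steps to "xqbnjopriykpyr": "xqbnjopriykp", then "xpqkbynijrop".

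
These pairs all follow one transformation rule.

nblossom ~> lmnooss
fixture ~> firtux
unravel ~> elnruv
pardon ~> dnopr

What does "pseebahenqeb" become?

bbeeeehnpqs

The rule is to sort the characters into alphabetical order, then delete the first character.
On "pseebahenqeb": the first step gives "abbeeeehnpqs", and the second then gives "bbeeeehnpqs".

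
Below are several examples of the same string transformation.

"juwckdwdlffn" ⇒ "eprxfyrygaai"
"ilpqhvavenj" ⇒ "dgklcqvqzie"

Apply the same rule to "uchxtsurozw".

What's happening: shift every letter 5 places backward in the alphabet (wrapping around).
Doing the same to "uchxtsurozw": "pxcsonpmjur".

pxcsonpmjur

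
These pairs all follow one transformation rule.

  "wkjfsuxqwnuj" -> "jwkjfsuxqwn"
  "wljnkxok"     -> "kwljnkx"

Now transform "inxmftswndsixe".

The pattern: move the last character to the front, then delete the last character.
For "inxmftswndsixe" the result is "einxmftswndsi".
(Check on "wkjfsuxqwnuj": → "jwkjfsuxqwnu" → "jwkjfsuxqwn" ✓)

einxmftswndsi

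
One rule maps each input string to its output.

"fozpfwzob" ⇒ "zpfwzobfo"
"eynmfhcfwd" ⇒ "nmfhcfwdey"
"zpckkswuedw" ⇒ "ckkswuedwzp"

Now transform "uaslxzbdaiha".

slxzbdaihaua

The pattern: move the first 2 characters to the end (rotate left by 2).
On "uaslxzbdaiha" that produces "slxzbdaihaua".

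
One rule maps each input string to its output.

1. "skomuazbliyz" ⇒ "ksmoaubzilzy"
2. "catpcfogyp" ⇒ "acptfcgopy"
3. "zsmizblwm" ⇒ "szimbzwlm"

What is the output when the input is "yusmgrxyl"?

uymsrgyxl

Each output is the input with this applied: swap each adjacent pair of characters (1↔2, 3↔4, ...).
Applying that to "yusmgrxyl" gives "uymsrgyxl".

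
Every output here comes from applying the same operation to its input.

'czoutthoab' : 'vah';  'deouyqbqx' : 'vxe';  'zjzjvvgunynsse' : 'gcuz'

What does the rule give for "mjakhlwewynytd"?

What's happening: keep one character in every 3, starting at position 3 (positions 3rd, 6th, 9th, ...), then shift every letter 7 places forward in the alphabet (wrapping around).
Working it through for "mjakhlwewynytd": intermediate "alwy", final "hsdf".

hsdf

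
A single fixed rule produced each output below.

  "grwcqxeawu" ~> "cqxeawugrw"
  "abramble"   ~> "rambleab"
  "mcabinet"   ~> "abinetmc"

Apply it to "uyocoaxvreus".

oaxvreusuyoc

The rule is to move the last 2 characters to the front (rotate right by 2), then swap the front and back halves of the string.
For "uyocoaxvreus", step one produces "usuyocoaxvre"; step two turns that into "oaxvreusuyoc".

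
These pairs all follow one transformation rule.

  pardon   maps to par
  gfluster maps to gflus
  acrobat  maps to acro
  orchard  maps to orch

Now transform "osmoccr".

The pattern: delete the last 3 characters.
On "osmoccr" that produces "osmo".

osmo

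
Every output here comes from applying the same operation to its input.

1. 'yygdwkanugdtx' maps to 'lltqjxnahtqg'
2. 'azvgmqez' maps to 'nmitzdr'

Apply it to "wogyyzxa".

jbtllmk

Each output is the input with this applied: delete the last character, then shift every letter 13 places forward in the alphabet (wrapping around) — i.e. ROT13.
For "wogyyzxa" the result is "jbtllmk".
(Check on "yygdwkanugdtx": → "yygdwkanugdt" → "lltqjxnahtqg" ✓)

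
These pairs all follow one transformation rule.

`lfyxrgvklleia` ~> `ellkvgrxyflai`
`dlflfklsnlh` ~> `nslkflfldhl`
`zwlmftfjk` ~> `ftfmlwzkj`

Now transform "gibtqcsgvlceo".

The pattern: move the last 2 characters to the front (rotate right by 2), then reverse the string.
Working it through for "gibtqcsgvlceo": intermediate "eogibtqcsgvlc", final "clvgscqtbigoe".

clvgscqtbigoe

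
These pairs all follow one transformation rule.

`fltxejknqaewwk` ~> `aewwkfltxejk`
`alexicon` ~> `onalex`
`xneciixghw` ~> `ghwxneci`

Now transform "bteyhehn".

hnbtey

Looking at the pairs, the operation is to swap the front and back halves of the string, then delete the first 2 characters.
Doing the same to "bteyhehn": "hnbtey".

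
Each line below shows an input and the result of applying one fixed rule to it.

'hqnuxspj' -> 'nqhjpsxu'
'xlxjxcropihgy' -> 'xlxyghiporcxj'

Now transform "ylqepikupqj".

qlyjqpukipe

The transformation: move the first 3 characters to the end (rotate left by 3), then reverse the string.
Starting from "ylqepikupqj": after the first operation, "epikupqjylq"; after the second, "qlyjqpukipe".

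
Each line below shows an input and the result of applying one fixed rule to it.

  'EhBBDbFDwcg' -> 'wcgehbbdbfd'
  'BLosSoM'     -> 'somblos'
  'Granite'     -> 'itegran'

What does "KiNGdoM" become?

Each output is the input with this applied: move the last 3 characters to the front (rotate right by 3), then convert every letter to lowercase.
Applying both steps to "KiNGdoM": "doMKiNG", then "domking".

domking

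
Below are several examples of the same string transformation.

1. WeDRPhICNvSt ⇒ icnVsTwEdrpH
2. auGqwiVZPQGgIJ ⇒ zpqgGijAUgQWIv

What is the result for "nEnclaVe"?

LAvENeNC

Looking at the pairs, the operation is to swap the front and back halves of the string, then flip the case of every letter.
On "nEnclaVe": the first step gives "laVenEnc", and the second then gives "LAvENeNC".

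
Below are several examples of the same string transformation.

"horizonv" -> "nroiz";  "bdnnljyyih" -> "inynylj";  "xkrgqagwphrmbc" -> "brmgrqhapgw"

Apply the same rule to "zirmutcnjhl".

In each case the input is transformed by: take characters alternately from the front and the back (1st, last, 2nd, 2nd-last, ...), then delete the first 3 characters.
For "zirmutcnjhl", step one produces "zlihrjmnuct"; step two turns that into "hrjmnuct".

hrjmnuct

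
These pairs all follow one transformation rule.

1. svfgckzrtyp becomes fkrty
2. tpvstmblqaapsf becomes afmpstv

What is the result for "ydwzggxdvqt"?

dgtwy

The pattern: sort the characters into alphabetical order, then keep every other character starting from the second (positions 2nd, 4th, 6th, ...).
For "ydwzggxdvqt", step one produces "ddggqtvwxyz"; step two turns that into "dgtwy".
(Check on "tpvstmblqaapsf": → "aabflmppqssttv" → "afmpstv" ✓)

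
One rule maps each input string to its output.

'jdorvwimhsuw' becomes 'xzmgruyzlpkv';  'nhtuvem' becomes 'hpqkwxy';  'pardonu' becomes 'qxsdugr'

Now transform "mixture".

uhplawx

Each output is the input with this applied: move the last 2 characters to the front (rotate right by 2), then shift every letter 3 places forward in the alphabet (wrapping around).
On "mixture": the first step gives "remixtu", and the second then gives "uhplawx".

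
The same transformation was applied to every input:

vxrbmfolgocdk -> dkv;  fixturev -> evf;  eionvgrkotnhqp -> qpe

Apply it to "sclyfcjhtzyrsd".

Looking at the pairs, the operation is to move the last 2 characters to the front (rotate right by 2), then keep only the first 3 characters.
Working it through for "sclyfcjhtzyrsd": intermediate "sdsclyfcjhtzyr", final "sds".

sds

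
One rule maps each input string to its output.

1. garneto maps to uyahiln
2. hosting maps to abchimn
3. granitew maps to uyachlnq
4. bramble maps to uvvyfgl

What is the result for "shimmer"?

Each output is the input with this applied: sort the characters into alphabetical order, then shift every letter 6 places backward in the alphabet (wrapping around).
Applying both steps to "shimmer": "ehimmrs", then "ybcgglm".

ybcgglm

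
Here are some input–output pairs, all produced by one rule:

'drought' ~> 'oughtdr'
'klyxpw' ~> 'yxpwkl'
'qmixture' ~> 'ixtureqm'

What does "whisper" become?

isperwh

What's happening: move the first 2 characters to the end (rotate left by 2).
Doing the same to "whisper": "isperwh".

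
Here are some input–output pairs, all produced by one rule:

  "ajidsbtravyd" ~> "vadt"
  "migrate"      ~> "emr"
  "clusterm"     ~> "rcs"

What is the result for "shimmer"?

rsm

In each case the input is transformed by: keep one character in every 3, starting at position 1 (positions 1st, 4th, 7th, ...), then move the last character to the front.
So "shimmer" becomes "rsm".
(Check on "migrate": → "mre" → "emr" ✓)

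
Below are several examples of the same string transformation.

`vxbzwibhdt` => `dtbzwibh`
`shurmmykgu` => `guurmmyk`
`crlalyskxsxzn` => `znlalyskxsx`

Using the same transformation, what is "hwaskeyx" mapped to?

Rule — delete the first 2 characters, then move the last 2 characters to the front (rotate right by 2).
For "hwaskeyx", step one produces "askeyx"; step two turns that into "yxaske".
(Check on "crlalyskxsxzn": → "lalyskxsxzn" → "znlalyskxsx" ✓)

yxaske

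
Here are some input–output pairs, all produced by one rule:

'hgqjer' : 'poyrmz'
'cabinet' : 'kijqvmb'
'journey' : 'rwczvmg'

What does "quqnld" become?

The rule is to shift every letter 8 places forward in the alphabet (wrapping around).
Applying that to "quqnld" gives "ycyvtl".

ycyvtl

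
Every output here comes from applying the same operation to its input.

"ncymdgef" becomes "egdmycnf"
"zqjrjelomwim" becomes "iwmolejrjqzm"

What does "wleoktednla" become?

Looking at the pairs, the operation is to move the last character to the front, then reverse the string.
Starting from "wleoktednla": after the first operation, "awleoktednl"; after the second, "lndetkoelwa".

lndetkoelwa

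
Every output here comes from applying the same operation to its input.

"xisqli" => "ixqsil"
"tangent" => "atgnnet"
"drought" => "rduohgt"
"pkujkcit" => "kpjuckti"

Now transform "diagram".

The transformation: swap each adjacent pair of characters (1↔2, 3↔4, ...).
For "diagram" the result is "idgaarm".

idgaarm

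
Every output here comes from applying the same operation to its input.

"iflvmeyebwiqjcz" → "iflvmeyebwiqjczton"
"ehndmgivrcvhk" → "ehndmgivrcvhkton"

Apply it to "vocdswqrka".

The rule is to append "ton".
Doing the same to "vocdswqrka": "vocdswqrkaton".

vocdswqrkaton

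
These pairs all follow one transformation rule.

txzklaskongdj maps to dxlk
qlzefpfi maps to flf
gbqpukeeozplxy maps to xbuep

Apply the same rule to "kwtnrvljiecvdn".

Looking at the pairs, the operation is to move the last 3 characters to the front (rotate right by 3), then keep one character in every 3, starting at position 2 (positions 2nd, 5th, 8th, ...).
"kwtnrvljiecvdn" → "vdnkwtnrvljiec" → "dwrjc".

dwrjc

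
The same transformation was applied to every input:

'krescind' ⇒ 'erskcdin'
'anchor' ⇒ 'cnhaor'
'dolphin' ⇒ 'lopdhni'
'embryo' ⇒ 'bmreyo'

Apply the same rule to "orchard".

What's happening: move the first 2 characters to the end (rotate left by 2), then take characters alternately from the front and the back (1st, last, 2nd, 2nd-last, ...).
On "orchard": the first step gives "chardor", and the second then gives "crhoadr".

crhoadr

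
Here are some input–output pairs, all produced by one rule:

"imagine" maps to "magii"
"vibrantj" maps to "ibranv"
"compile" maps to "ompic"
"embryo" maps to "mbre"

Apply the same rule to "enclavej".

nclave

Each output is the input with this applied: delete the last 2 characters, then move the first character to the end.
Applying both steps to "enclavej": "enclav", then "nclave".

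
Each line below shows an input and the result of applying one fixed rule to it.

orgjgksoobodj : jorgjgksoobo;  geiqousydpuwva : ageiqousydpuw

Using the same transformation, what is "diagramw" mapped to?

wdiagra

What's happening: move the last character to the front, then delete the last character.
On "diagramw" that produces "wdiagra".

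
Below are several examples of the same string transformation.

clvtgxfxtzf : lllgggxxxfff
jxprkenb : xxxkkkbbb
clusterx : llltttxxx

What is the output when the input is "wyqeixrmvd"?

yyyiiimmm

Looking at the pairs, the operation is to keep one character in every 3, starting at position 2 (positions 2nd, 5th, 8th, ...), then repeat every character 3 times.
Doing the same to "wyqeixrmvd": "yyyiiimmm".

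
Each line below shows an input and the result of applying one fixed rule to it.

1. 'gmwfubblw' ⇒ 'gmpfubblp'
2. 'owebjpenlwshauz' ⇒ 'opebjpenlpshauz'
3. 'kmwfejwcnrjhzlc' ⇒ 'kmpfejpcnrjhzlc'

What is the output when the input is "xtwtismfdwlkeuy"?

Looking at the pairs, the operation is to replace every "w" with "p".
Doing the same to "xtwtismfdwlkeuy": "xtptismfdplkeuy".

xtptismfdplkeuy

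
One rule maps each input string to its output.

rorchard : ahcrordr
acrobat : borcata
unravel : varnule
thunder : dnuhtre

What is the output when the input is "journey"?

nruojye

Looking at the pairs, the operation is to reverse the string, then move the first 2 characters to the end (rotate left by 2).
Applying that to "journey" gives "nruojye".
(Check on "thunder": → "rednuht" → "dnuhtre" ✓)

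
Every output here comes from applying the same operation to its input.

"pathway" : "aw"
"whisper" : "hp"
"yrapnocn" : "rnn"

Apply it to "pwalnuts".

The rule is to keep one character in every 3, starting at position 2 (positions 2nd, 5th, 8th, ...).
For "pwalnuts" the result is "wns".

wns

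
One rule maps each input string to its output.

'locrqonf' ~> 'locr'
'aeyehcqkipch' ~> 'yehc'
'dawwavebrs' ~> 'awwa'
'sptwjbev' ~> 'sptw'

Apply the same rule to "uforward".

The rule is to swap the front and back halves of the string, then keep only the last 4 characters.
Applying both steps to "uforward": "wardufor", then "ufor".

ufor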